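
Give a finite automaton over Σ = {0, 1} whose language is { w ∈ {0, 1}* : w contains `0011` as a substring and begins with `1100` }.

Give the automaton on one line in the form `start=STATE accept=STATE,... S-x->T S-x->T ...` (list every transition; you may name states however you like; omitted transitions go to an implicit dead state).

Run two small machines in parallel and take their product. One (5 states) tracks whether and how much of `0011` has been seen; the other (6 states) tracks whether the input so far still matches the prefix `1100`. Each combined state is a pair, one component from each; accept when both components accept. After merging equivalent states the machine shrinks.
With 10 states:
        0   1  
>  q0   q1  q2 
   q1   q1  q1 
   q2   q1  q3 
   q3   q4  q1 
   q4   q5  q1 
   q5   q5  q6 
   q6   q7  q8 
   q7   q5  q9 
 * q8   q8  q8 
   q9   q7  q9 
(> = start, * = accepting)

start=q0 accept=q8 q0-0->q1 q0-1->q2 q1-0->q1 q1-1->q1 q2-0->q1 q2-1->q3 q3-0->q4 q3-1->q1 q4-0->q5 q4-1->q1 q5-0->q5 q5-1->q6 q6-0->q7 q6-1->q8 q7-0->q5 q7-1->q9 q8-0->q8 q8-1->q8 q9-0->q7 q9-1->q9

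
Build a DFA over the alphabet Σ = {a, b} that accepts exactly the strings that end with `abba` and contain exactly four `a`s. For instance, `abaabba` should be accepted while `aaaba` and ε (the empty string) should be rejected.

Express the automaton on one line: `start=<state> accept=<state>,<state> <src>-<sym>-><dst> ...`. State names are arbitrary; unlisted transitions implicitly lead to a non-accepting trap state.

start=S0 accept=S7 S0-a->S1 S0-b->S0 S1-a->S2 S1-b->S1 S2-a->S3 S2-b->S2 S3-a->S4 S3-b->S5 S4-a->S4 S4-b->S4 S5-a->S4 S5-b->S6 S6-a->S7 S6-b->S4 S7-a->S4 S7-b->S4

Build one automaton per condition and run them in lockstep. One (5 states) tracks how much of the suffix `abba` has currently been matched; the other (6 states) tracks the count of `a`s, saturating at 5. Each combined state is a pair, one component from each; accept when both components accept. After merging equivalent states the machine shrinks.
8 states suffice.
        a   b  
>  S0   S1  S0 
   S1   S2  S1 
   S2   S3  S2 
   S3   S4  S5 
   S4   S4  S4 
   S5   S4  S6 
   S6   S7  S4 
 * S7   S4  S4 
(> = start, * = accepting)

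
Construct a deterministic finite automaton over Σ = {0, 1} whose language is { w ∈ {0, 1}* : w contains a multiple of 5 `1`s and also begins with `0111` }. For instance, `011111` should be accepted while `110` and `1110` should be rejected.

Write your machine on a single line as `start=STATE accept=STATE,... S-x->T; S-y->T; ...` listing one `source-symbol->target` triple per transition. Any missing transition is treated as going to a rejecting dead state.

start=A; accept=H; A-0->B; A-1->C; B-0->C; B-1->D; C-0->C; C-1->C; D-0->C; D-1->E; E-0->C; E-1->F; F-0->F; F-1->G; G-0->G; G-1->H; H-0->H; H-1->I; I-0->I; I-1->J; J-0->J; J-1->F

Handle the two conditions separately and then intersect. The first has 5 states tracking the count of `1`s modulo 5; the second has 6 states tracking whether the input so far still matches the prefix `0111`. A product state is a pair (one from each), accepting exactly when both do. Minimizing collapses redundant product states.
10 states suffice.
       0  1 
>  A   B  C 
   B   C  D 
   C   C  C 
   D   C  E 
   E   C  F 
   F   F  G 
   G   G  H 
 * H   H  I 
   I   I  J 
   J   J  F 
(> = start, * = accepting)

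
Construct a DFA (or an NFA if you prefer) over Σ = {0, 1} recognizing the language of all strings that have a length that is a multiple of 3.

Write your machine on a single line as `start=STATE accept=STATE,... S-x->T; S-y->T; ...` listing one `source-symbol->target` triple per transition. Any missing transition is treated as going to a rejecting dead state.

start=q0; accept=q0; q0-0->q1; q0-1->q1; q1-0->q2; q1-1->q2; q2-0->q0; q2-1->q0

Count input length modulo 3: every symbol advances one step around the cycle q0 → q1 → q2 → q0. Accept at q0.
A 3-state machine:
        0   1  
>* q0   q1  q1 
   q1   q2  q2 
   q2   q0  q0 
(> = start, * = accepting)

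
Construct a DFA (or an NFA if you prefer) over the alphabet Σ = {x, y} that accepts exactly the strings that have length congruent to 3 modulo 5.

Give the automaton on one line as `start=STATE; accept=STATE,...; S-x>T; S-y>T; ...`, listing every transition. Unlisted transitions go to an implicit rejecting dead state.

start=S0; accept=S3; S0-x>S1; S0-y>S1; S1-x>S2; S1-y>S2; S2-x>S3; S2-y>S3; S3-x>S4; S3-y>S4; S4-x>S0; S4-y>S0

Count input length modulo 5: every symbol advances one step around the cycle S0 → S1 → S2 → S3 → S4 → S0. Accept at S3.
With 5 states:
        x   y  
>  S0   S1  S1 
   S1   S2  S2 
   S2   S3  S3 
 * S3   S4  S4 
   S4   S0  S0 
(> = start, * = accepting)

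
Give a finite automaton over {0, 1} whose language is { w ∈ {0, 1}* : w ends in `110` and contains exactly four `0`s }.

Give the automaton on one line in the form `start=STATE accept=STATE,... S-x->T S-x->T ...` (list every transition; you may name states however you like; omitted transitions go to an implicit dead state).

Run two small machines in parallel and take their product. The first has 4 states tracking how much of the suffix `110` has currently been matched; the second has 6 states tracking the count of `0`s, saturating at 5. A product state is a pair (one from each), accepting exactly when both do. After merging equivalent states the machine shrinks.
        0   1  
>  S0   S1  S0 
   S1   S2  S1 
   S2   S3  S2 
   S3   S4  S5 
   S4   S4  S4 
   S5   S4  S6 
   S6   S7  S6 
 * S7   S4  S4 
(> = start, * = accepting)

start=S0 accept=S7 S0-0->S1 S0-1->S0 S1-0->S2 S1-1->S1 S2-0->S3 S2-1->S2 S3-0->S4 S3-1->S5 S4-0->S4 S4-1->S4 S5-0->S4 S5-1->S6 S6-0->S7 S6-1->S6 S7-0->S4 S7-1->S4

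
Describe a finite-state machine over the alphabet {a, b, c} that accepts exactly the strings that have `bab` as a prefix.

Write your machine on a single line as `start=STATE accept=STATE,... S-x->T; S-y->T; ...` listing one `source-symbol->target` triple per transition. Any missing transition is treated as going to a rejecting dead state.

Walk along `bab` while the input agrees: from q0 take `b` to q1, and so on. Any deviation drops to the rejecting sink q4. Once q3 is reached the prefix is confirmed and every continuation is accepted.
        a   b   c  
>  q0   q4  q1  q4 
   q1   q2  q4  q4 
   q2   q4  q3  q4 
 * q3   q3  q3  q3 
   q4   q4  q4  q4 
(> = start, * = accepting)

start=q0; accept=q3; q0-a->q4; q0-b->q1; q0-c->q4; q1-a->q2; q1-b->q4; q1-c->q4; q2-a->q4; q2-b->q3; q2-c->q4; q3-a->q3; q3-b->q3; q3-c->q3; q4-a->q4; q4-b->q4; q4-c->q4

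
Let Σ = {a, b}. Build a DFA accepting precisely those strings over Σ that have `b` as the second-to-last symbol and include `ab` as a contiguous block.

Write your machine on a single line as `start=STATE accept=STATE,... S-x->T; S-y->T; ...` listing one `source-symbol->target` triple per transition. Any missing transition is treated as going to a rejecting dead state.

Build one automaton per condition and run them in lockstep. The first has 7 states tracking the last 2 symbols read; the second has 3 states tracking whether and how much of `ab` has been seen. A product state is a pair (one from each), accepting exactly when both do. After merging equivalent states the machine shrinks.
A 5-state machine:
        a   b  
>  q0   q1  q0 
   q1   q1  q2 
   q2   q3  q4 
 * q3   q1  q2 
 * q4   q3  q4 
(> = start, * = accepting)

start=q0; accept=q3,q4; q0-a->q1; q0-b->q0; q1-a->q1; q1-b->q2; q2-a->q3; q2-b->q4; q3-a->q1; q3-b->q2; q4-a->q3; q4-b->q4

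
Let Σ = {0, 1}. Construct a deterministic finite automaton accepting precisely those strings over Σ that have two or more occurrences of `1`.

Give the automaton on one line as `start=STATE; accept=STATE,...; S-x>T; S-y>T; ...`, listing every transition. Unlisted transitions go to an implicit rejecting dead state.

Only the number of `1`s matters, and only up to 3. Make a chain q0 → q1 → q2 → q3 advanced by each `1` (with q3 absorbing); every other symbol self-loops. The accepting set is {q2, q3}.
        0   1  
>  q0   q0  q1 
   q1   q1  q2 
 * q2   q2  q3 
 * q3   q3  q3 
(> = start, * = accepting)

start=q0; accept=q2,q3; q0-0>q0; q0-1>q1; q1-0>q1; q1-1>q2; q2-0>q2; q2-1>q3; q3-0>q3; q3-1>q3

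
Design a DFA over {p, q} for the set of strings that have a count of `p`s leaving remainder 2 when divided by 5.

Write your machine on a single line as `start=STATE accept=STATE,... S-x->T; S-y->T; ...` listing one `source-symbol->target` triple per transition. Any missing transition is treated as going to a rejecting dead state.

start=s0; accept=s2; s0-p->s1; s0-q->s0; s1-p->s2; s1-q->s1; s2-p->s3; s2-q->s2; s3-p->s4; s3-q->s3; s4-p->s0; s4-q->s4

The only thing that matters is how many `p`s have appeared, reduced mod 5. Use one state per residue: s0 for 0, …, s4 for 4. Reading `p` moves to the next residue; anything else stays put. s2 is accepting.
        p   q  
>  s0   s1  s0 
   s1   s2  s1 
 * s2   s3  s2 
   s3   s4  s3 
   s4   s0  s4 
(> = start, * = accepting)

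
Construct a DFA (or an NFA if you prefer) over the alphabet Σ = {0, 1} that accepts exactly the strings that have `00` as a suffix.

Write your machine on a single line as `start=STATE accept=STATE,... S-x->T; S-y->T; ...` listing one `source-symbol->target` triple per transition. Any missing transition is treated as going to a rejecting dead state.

Remember how much of `00` the current input suffix matches. State A means no match yet; B means the last symbol is `0`; C means the last 2 symbols are `00`. Only C accepts. On a mismatch, fall back to the longest proper suffix that is still a prefix of `00`.
With 3 states:
       0  1 
>  A   B  A 
   B   C  A 
 * C   C  A 
(> = start, * = accepting)

start=A; accept=C; A-0->B; A-1->A; B-0->C; B-1->A; C-0->C; C-1->A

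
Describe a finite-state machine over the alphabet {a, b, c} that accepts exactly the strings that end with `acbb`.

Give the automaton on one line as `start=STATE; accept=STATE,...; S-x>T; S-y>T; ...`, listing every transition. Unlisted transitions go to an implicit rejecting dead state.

start=s0; accept=s4; s0-a>s1; s0-b>s0; s0-c>s0; s1-a>s1; s1-b>s0; s1-c>s2; s2-a>s1; s2-b>s3; s2-c>s0; s3-a>s1; s3-b>s4; s3-c>s0; s4-a>s1; s4-b>s0; s4-c>s0

Let each state record the length of the longest suffix of the input read so far that is also a prefix of `acbb`. s1 means the last symbol is `a`; s2 means the last 2 symbols are `ac`; s3 means the last 3 symbols are `acb`; s4 means the last 4 symbols are `acbb`. Accept only at s4, where the string currently ends in `acbb`.
With 5 states:
        a   b   c  
>  s0   s1  s0  s0 
   s1   s1  s0  s2 
   s2   s1  s3  s0 
   s3   s1  s4  s0 
 * s4   s1  s0  s0 
(> = start, * = accepting)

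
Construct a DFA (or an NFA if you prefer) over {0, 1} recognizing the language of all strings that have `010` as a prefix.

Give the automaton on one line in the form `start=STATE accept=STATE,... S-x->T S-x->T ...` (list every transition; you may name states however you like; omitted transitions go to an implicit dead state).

Check the first 3 symbols one by one: s0 through s2 record how many have matched `010` so far; any wrong symbol goes to the dead state s4. After all 3 match we enter the accepting sink s3.
With 5 states:
        0   1  
>  s0   s1  s4 
   s1   s4  s2 
   s2   s3  s4 
 * s3   s3  s3 
   s4   s4  s4 
(> = start, * = accepting)

start=s0 accept=s3 s0-0->s1 s0-1->s4 s1-0->s4 s1-1->s2 s2-0->s3 s2-1->s4 s3-0->s3 s3-1->s3 s4-0->s4 s4-1->s4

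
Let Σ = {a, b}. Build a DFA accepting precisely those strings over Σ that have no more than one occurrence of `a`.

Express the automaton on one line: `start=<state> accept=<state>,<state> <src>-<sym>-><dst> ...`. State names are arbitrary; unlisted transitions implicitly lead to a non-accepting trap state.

start=S0 accept=S0,S1 S0-a->S1 S0-b->S0 S1-a->S2 S1-b->S1 S2-a->S2 S2-b->S2

Count `a`s, saturating at 2: state S0 means no `a` yet, S1 means one `a` seen, S2 means more than one. Each `a` increments (capped at S2); other symbols loop. Accept from {S0, S1}.
With 3 states:
        a   b  
>* S0   S1  S0 
 * S1   S2  S1 
   S2   S2  S2 
(> = start, * = accepting)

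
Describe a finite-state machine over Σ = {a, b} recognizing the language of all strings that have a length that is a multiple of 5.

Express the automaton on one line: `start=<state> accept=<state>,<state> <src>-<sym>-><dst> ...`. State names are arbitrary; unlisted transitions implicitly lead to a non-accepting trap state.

start=q0 accept=q0 q0-a->q1 q0-b->q1 q1-a->q2 q1-b->q2 q2-a->q3 q2-b->q3 q3-a->q4 q3-b->q4 q4-a->q0 q4-b->q0

Only the length mod 5 matters, so use a 5-cycle: from any state, every input symbol moves to the next state, wrapping q4 back to q0. Mark q0 accepting.
A 5-state machine:
        a   b  
>* q0   q1  q1 
   q1   q2  q2 
   q2   q3  q3 
   q3   q4  q4 
   q4   q0  q0 
(> = start, * = accepting)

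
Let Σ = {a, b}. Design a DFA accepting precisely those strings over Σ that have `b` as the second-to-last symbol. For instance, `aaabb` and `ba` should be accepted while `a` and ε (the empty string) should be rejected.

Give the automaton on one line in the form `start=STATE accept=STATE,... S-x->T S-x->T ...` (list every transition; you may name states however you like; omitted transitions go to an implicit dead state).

A DFA must remember the last 2 symbols (since which symbol is second-to-last isn't known until the input ends). Use one state per possible window of the last ≤2 symbols; accept from those whose window starts with `b`.
With 7 states:
        a   b  
>  s0   s1  s2 
   s1   s3  s4 
   s2   s5  s6 
   s3   s3  s4 
   s4   s5  s6 
 * s5   s3  s4 
 * s6   s5  s6 
(> = start, * = accepting)

start=s0 accept=s5,s6 s0-a->s1 s0-b->s2 s1-a->s3 s1-b->s4 s2-a->s5 s2-b->s6 s3-a->s3 s3-b->s4 s4-a->s5 s4-b->s6 s5-a->s3 s5-b->s4 s6-a->s5 s6-b->s6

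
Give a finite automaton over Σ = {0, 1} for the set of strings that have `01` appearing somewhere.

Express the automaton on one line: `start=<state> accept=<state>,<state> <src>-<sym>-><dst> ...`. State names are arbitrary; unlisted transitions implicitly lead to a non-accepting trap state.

start=q0 accept=q2 q0-0->q1 q0-1->q0 q1-0->q1 q1-1->q2 q2-0->q2 q2-1->q2

States q0..q1 record the length of the longest prefix of `01` that matches the current input suffix. Reaching q2 means `01` has been seen, and we stay there forever. Accept from q2.
3 states suffice.
        0   1  
>  q0   q1  q0 
   q1   q1  q2 
 * q2   q2  q2 
(> = start, * = accepting)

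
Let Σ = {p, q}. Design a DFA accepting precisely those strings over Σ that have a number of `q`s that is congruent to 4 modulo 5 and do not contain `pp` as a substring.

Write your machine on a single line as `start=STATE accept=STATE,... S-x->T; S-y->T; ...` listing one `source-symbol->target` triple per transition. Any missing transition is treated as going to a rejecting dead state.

start=s0; accept=s11,s13; s0-p->s1; s0-q->s2; s1-p->s3; s1-q->s2; s2-p->s4; s2-q->s5; s3-p->s3; s3-q->s6; s4-p->s6; s4-q->s5; s5-p->s7; s5-q->s8; s6-p->s6; s6-q->s9; s7-p->s9; s7-q->s8; s8-p->s10; s8-q->s11; s9-p->s9; s9-q->s12; s10-p->s12; s10-q->s11; s11-p->s13; s11-q->s0; s12-p->s12; s12-q->s14; s13-p->s14; s13-q->s0; s14-p->s14; s14-q->s3

Run two small machines in parallel and take their product. The first has 5 states tracking the count of `q`s modulo 5; the second has 3 states tracking partial matches of the forbidden pattern `pp`. A product state is a pair (one from each), accepting exactly when both do.
A 15-state machine:
          p    q  
>  s0     s1   s2 
   s1     s3   s2 
   s2     s4   s5 
   s3     s3   s6 
   s4     s6   s5 
   s5     s7   s8 
   s6     s6   s9 
   s7     s9   s8 
   s8    s10  s11 
   s9     s9  s12 
   s10   s12  s11 
 * s11   s13   s0 
   s12   s12  s14 
 * s13   s14   s0 
   s14   s14   s3 
(> = start, * = accepting)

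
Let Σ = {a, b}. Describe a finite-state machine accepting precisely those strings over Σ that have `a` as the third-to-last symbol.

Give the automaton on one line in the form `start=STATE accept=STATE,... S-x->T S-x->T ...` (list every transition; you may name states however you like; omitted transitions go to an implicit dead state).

start=q0 accept=q7,q8,q9,q10 q0-a->q1 q0-b->q2 q1-a->q3 q1-b->q4 q2-a->q5 q2-b->q6 q3-a->q7 q3-b->q8 q4-a->q9 q4-b->q10 q5-a->q11 q5-b->q12 q6-a->q13 q6-b->q14 q7-a->q7 q7-b->q8 q8-a->q9 q8-b->q10 q9-a->q11 q9-b->q12 q10-a->q13 q10-b->q14 q11-a->q7 q11-b->q8 q12-a->q9 q12-b->q10 q13-a->q11 q13-b->q12 q14-a->q13 q14-b->q14

A DFA must remember the last 3 symbols (since which symbol is third-to-last isn't known until the input ends). Use one state per possible window of the last ≤3 symbols; accept from those whose window starts with `a`.
15 states suffice.
          a    b  
>  q0     q1   q2 
   q1     q3   q4 
   q2     q5   q6 
   q3     q7   q8 
   q4     q9  q10 
   q5    q11  q12 
   q6    q13  q14 
 * q7     q7   q8 
 * q8     q9  q10 
 * q9    q11  q12 
 * q10   q13  q14 
   q11    q7   q8 
   q12    q9  q10 
   q13   q11  q12 
   q14   q13  q14 
(> = start, * = accepting)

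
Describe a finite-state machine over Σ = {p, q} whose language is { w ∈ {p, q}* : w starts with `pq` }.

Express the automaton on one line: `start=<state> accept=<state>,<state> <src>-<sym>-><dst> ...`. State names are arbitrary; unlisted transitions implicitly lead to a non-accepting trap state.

Walk along `pq` while the input agrees: from A take `p` to B, and so on. Any deviation drops to the rejecting sink D. Once C is reached the prefix is confirmed and every continuation is accepted.
With 4 states:
       p  q 
>  A   B  D 
   B   D  C 
 * C   C  C 
   D   D  D 
(> = start, * = accepting)

start=A accept=C A-p->B A-q->D B-p->D B-q->C C-p->C C-q->C D-p->D D-q->D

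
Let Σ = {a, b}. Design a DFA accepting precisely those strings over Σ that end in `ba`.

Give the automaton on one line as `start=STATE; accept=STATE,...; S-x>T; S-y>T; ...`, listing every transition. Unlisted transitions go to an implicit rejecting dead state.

Let each state record the length of the longest suffix of the input read so far that is also a prefix of `ba`. s1 means the last symbol is `b`; s2 means the last 2 symbols are `ba`. Accept only at s2, where the string currently ends in `ba`.
        a   b  
>  s0   s0  s1 
   s1   s2  s1 
 * s2   s0  s1 
(> = start, * = accepting)

start=s0; accept=s2; s0-a>s0; s0-b>s1; s1-a>s2; s1-b>s1; s2-a>s0; s2-b>s1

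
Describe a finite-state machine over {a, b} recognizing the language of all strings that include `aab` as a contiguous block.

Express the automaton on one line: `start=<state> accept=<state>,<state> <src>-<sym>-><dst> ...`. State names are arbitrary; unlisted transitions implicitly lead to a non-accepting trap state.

start=s0 accept=s3 s0-a->s1 s0-b->s0 s1-a->s2 s1-b->s0 s2-a->s2 s2-b->s3 s3-a->s3 s3-b->s3

States s0..s2 record the length of the longest prefix of `aab` that matches the current input suffix. Reaching s3 means `aab` has been seen, and we stay there forever. Accept from s3.
4 states suffice.
        a   b  
>  s0   s1  s0 
   s1   s2  s0 
   s2   s2  s3 
 * s3   s3  s3 
(> = start, * = accepting)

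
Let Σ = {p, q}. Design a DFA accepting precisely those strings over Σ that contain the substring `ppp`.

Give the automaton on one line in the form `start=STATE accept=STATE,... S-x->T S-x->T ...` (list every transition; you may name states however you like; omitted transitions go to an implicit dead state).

start=A accept=D A-p->B A-q->A B-p->C B-q->A C-p->D C-q->A D-p->D D-q->D

States A..C record the length of the longest prefix of `ppp` that matches the current input suffix. Reaching D means `ppp` has been seen, and we stay there forever. Accept from D.
       p  q 
>  A   B  A 
   B   C  A 
   C   D  A 
 * D   D  D 
(> = start, * = accepting)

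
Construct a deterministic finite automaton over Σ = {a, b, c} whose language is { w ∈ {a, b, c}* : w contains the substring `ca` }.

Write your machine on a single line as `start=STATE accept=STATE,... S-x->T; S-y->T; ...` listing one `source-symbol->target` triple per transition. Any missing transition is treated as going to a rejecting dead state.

start=S0; accept=S2; S0-a->S0; S0-b->S0; S0-c->S1; S1-a->S2; S1-b->S0; S1-c->S1; S2-a->S2; S2-b->S2; S2-c->S2

States S0..S1 record the length of the longest prefix of `ca` that matches the current input suffix. Reaching S2 means `ca` has been seen, and we stay there forever. Accept from S2.
3 states suffice.
        a   b   c  
>  S0   S0  S0  S1 
   S1   S2  S0  S1 
 * S2   S2  S2  S2 
(> = start, * = accepting)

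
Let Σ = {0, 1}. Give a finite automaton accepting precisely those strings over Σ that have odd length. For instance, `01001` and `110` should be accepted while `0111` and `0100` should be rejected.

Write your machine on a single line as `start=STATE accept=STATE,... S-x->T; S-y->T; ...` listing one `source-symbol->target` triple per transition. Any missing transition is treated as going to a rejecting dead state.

start=q0; accept=q1; q0-0->q1; q0-1->q1; q1-0->q0; q1-1->q0

Only the length mod 2 matters, so use a 2-cycle: from any state, every input symbol moves to the next state, wrapping q1 back to q0. Mark q1 accepting.
        0   1  
>  q0   q1  q1 
 * q1   q0  q0 
(> = start, * = accepting)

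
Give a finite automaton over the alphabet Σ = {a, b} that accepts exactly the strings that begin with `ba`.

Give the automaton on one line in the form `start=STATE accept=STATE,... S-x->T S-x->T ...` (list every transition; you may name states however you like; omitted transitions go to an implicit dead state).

start=q0 accept=q2 q0-a->q3 q0-b->q1 q1-a->q2 q1-b->q3 q2-a->q2 q2-b->q2 q3-a->q3 q3-b->q3

Check the first 2 symbols one by one: q0 through q1 record how many have matched `ba` so far; any wrong symbol goes to the dead state q3. After all 2 match we enter the accepting sink q2.
With 4 states:
        a   b  
>  q0   q3  q1 
   q1   q2  q3 
 * q2   q2  q2 
   q3   q3  q3 
(> = start, * = accepting)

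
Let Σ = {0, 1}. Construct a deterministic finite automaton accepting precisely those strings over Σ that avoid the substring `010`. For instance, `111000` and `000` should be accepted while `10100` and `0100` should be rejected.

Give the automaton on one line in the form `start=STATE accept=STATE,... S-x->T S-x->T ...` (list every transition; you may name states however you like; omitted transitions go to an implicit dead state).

start=S0 accept=S0,S1,S2 S0-0->S1 S0-1->S0 S1-0->S1 S1-1->S2 S2-0->S3 S2-1->S0 S3-0->S3 S3-1->S3

Track partial matches of the forbidden pattern `010`. State S3 is a dead state reached once `010` has occurred; every other state accepts. S0 means no part of `010` is currently matched.
A 4-state machine:
        0   1  
>* S0   S1  S0 
 * S1   S1  S2 
 * S2   S3  S0 
   S3   S3  S3 
(> = start, * = accepting)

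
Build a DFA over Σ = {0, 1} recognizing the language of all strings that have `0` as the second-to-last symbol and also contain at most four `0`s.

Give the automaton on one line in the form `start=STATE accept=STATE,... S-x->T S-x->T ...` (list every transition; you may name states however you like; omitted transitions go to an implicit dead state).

Build one automaton per condition and run them in lockstep. One (7 states) tracks the last 2 symbols read; the other (6 states) tracks the count of `0`s, saturating at 5. Each combined state is a pair, one component from each; accept when both components accept. Equivalent product states are then merged.
With 16 states:
          0    1  
>  s0     s1   s0 
   s1     s2   s3 
 * s2     s4   s5 
 * s3     s6   s7 
 * s4     s8   s9 
 * s5    s10  s11 
   s6     s4   s5 
   s7     s6   s7 
 * s8    s12  s13 
 * s9    s14  s15 
   s10    s8   s9 
   s11   s10  s11 
   s12   s12  s12 
 * s13   s12  s12 
   s14   s12  s13 
   s15   s14  s15 
(> = start, * = accepting)

start=s0 accept=s2,s3,s4,s5,s8,s9,s13 s0-0->s1 s0-1->s0 s1-0->s2 s1-1->s3 s2-0->s4 s2-1->s5 s3-0->s6 s3-1->s7 s4-0->s8 s4-1->s9 s5-0->s10 s5-1->s11 s6-0->s4 s6-1->s5 s7-0->s6 s7-1->s7 s8-0->s12 s8-1->s13 s9-0->s14 s9-1->s15 s10-0->s8 s10-1->s9 s11-0->s10 s11-1->s11 s12-0->s12 s12-1->s12 s13-0->s12 s13-1->s12 s14-0->s12 s14-1->s13 s15-0->s14 s15-1->s15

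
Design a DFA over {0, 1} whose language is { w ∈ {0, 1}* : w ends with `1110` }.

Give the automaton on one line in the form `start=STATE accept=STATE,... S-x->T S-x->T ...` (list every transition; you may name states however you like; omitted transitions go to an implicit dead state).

start=q0 accept=q4 q0-0->q0 q0-1->q1 q1-0->q0 q1-1->q2 q2-0->q0 q2-1->q3 q3-0->q4 q3-1->q3 q4-0->q0 q4-1->q1

Let each state record the length of the longest suffix of the input read so far that is also a prefix of `1110`. q1 means the last symbol is `1`; q2 means the last 2 symbols are `11`; q3 means the last 3 symbols are `111`; q4 means the last 4 symbols are `1110`. Accept only at q4, where the string currently ends in `1110`.
5 states suffice.
        0   1  
>  q0   q0  q1 
   q1   q0  q2 
   q2   q0  q3 
   q3   q4  q3 
 * q4   q0  q1 
(> = start, * = accepting)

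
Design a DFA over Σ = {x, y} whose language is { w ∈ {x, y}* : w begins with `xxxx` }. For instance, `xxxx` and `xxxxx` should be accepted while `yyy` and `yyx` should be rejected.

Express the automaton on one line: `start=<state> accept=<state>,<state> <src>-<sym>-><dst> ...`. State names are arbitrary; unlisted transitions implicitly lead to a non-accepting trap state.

Check the first 4 symbols one by one: q0 through q3 record how many have matched `xxxx` so far; any wrong symbol goes to the dead state q5. After all 4 match we enter the accepting sink q4.
A 6-state machine:
        x   y  
>  q0   q1  q5 
   q1   q2  q5 
   q2   q3  q5 
   q3   q4  q5 
 * q4   q4  q4 
   q5   q5  q5 
(> = start, * = accepting)

start=q0 accept=q4 q0-x->q1 q0-y->q5 q1-x->q2 q1-y->q5 q2-x->q3 q2-y->q5 q3-x->q4 q3-y->q5 q4-x->q4 q4-y->q4 q5-x->q5 q5-y->q5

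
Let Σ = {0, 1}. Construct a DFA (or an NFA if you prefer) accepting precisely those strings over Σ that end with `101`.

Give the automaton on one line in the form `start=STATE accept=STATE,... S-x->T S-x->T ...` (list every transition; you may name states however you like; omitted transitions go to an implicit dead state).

Let each state record the length of the longest suffix of the input read so far that is also a prefix of `101`. B means the last symbol is `1`; C means the last 2 symbols are `10`; D means the last 3 symbols are `101`. Accept only at D, where the string currently ends in `101`.
4 states suffice.
       0  1 
>  A   A  B 
   B   C  B 
   C   A  D 
 * D   C  B 
(> = start, * = accepting)

start=A accept=D A-0->A A-1->B B-0->C B-1->B C-0->A C-1->D D-0->C D-1->B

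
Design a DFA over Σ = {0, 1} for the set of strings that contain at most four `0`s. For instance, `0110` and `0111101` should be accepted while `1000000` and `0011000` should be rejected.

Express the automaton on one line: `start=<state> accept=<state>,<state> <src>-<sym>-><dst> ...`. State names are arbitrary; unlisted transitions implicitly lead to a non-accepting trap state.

Count `0`s, saturating at 5: states S0 through S4 mean 0 through 4 `0`s seen; S5 means more than 4. Each `0` increments (capped at S5); other symbols loop. Accept from {S0, S1, S2, S3, S4}.
6 states suffice.
        0   1  
>* S0   S1  S0 
 * S1   S2  S1 
 * S2   S3  S2 
 * S3   S4  S3 
 * S4   S5  S4 
   S5   S5  S5 
(> = start, * = accepting)

start=S0 accept=S0,S1,S2,S3,S4 S0-0->S1 S0-1->S0 S1-0->S2 S1-1->S1 S2-0->S3 S2-1->S2 S3-0->S4 S3-1->S3 S4-0->S5 S4-1->S4 S5-0->S5 S5-1->S5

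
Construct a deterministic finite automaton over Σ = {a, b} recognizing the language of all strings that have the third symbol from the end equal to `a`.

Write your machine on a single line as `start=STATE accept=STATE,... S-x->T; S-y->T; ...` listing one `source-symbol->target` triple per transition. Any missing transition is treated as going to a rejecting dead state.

A DFA must remember the last 3 symbols (since which symbol is third-to-last isn't known until the input ends). Use one state per possible window of the last ≤3 symbols; accept from those whose window starts with `a`.
With 15 states:
          a    b  
>  s0     s1   s2 
   s1     s3   s4 
   s2     s5   s6 
   s3     s7   s8 
   s4     s9  s10 
   s5    s11  s12 
   s6    s13  s14 
 * s7     s7   s8 
 * s8     s9  s10 
 * s9    s11  s12 
 * s10   s13  s14 
   s11    s7   s8 
   s12    s9  s10 
   s13   s11  s12 
   s14   s13  s14 
(> = start, * = accepting)

start=s0; accept=s7,s8,s9,s10; s0-a->s1; s0-b->s2; s1-a->s3; s1-b->s4; s2-a->s5; s2-b->s6; s3-a->s7; s3-b->s8; s4-a->s9; s4-b->s10; s5-a->s11; s5-b->s12; s6-a->s13; s6-b->s14; s7-a->s7; s7-b->s8; s8-a->s9; s8-b->s10; s9-a->s11; s9-b->s12; s10-a->s13; s10-b->s14; s11-a->s7; s11-b->s8; s12-a->s9; s12-b->s10; s13-a->s11; s13-b->s12; s14-a->s13; s14-b->s14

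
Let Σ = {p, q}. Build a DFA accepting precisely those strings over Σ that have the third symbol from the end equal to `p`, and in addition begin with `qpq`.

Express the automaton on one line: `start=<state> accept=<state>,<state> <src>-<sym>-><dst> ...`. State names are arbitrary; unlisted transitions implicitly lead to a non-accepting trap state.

Run two small machines in parallel and take their product. The first has 15 states tracking the last 3 symbols read; the second has 5 states tracking whether the input so far still matches the prefix `qpq`. A product state is a pair (one from each), accepting exactly when both do. Equivalent product states are then merged.
A 12-state machine:
       p  q 
>  A   B  C 
   B   B  B 
   C   D  B 
   D   B  E 
   E   F  G 
 * F   H  E 
 * G   I  J 
   H   K  L 
   I   H  E 
   J   I  J 
 * K   K  L 
 * L   F  G 
(> = start, * = accepting)

start=A accept=F,G,K,L A-p->B A-q->C B-p->B B-q->B C-p->D C-q->B D-p->B D-q->E E-p->F E-q->G F-p->H F-q->E G-p->I G-q->J H-p->K H-q->L I-p->H I-q->E J-p->I J-q->J K-p->K K-q->L L-p->F L-q->G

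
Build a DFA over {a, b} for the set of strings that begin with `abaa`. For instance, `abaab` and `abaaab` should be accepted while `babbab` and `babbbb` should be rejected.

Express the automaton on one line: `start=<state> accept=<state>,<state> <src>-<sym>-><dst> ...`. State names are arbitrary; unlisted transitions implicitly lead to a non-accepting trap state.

Check the first 4 symbols one by one: S0 through S3 record how many have matched `abaa` so far; any wrong symbol goes to the dead state S5. After all 4 match we enter the accepting sink S4.
        a   b  
>  S0   S1  S5 
   S1   S5  S2 
   S2   S3  S5 
   S3   S4  S5 
 * S4   S4  S4 
   S5   S5  S5 
(> = start, * = accepting)

start=S0 accept=S4 S0-a->S1 S0-b->S5 S1-a->S5 S1-b->S2 S2-a->S3 S2-b->S5 S3-a->S4 S3-b->S5 S4-a->S4 S4-b->S4 S5-a->S5 S5-b->S5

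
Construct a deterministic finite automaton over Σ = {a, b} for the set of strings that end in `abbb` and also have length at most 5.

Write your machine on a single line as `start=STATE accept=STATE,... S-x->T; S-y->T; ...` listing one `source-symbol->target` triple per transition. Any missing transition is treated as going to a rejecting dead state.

Handle the two conditions separately and then intersect. One (5 states) tracks how much of the suffix `abbb` has currently been matched; the other (7 states) tracks the input length, saturating at 6. Each combined state is a pair, one component from each; accept when both components accept. After merging equivalent states the machine shrinks.
An 8-state machine:
        a   b  
>  q0   q1  q2 
   q1   q3  q4 
   q2   q3  q5 
   q3   q5  q4 
   q4   q5  q6 
   q5   q5  q5 
   q6   q5  q7 
 * q7   q5  q5 
(> = start, * = accepting)

start=q0; accept=q7; q0-a->q1; q0-b->q2; q1-a->q3; q1-b->q4; q2-a->q3; q2-b->q5; q3-a->q5; q3-b->q4; q4-a->q5; q4-b->q6; q5-a->q5; q5-b->q5; q6-a->q5; q6-b->q7; q7-a->q5; q7-b->q5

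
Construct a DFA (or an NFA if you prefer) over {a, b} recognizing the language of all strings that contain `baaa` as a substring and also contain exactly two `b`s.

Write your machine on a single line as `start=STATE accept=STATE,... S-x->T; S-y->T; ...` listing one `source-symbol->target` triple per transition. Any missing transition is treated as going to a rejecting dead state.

Handle the two conditions separately and then intersect. One (5 states) tracks whether and how much of `baaa` has been seen; the other (4 states) tracks the count of `b`s, saturating at 3. Each combined state is a pair, one component from each; accept when both components accept.
13 states suffice.
          a    b  
>  s0     s0   s1 
   s1     s2   s3 
   s2     s4   s3 
   s3     s5   s6 
   s4     s7   s3 
   s5     s8   s6 
   s6     s9   s6 
   s7     s7  s10 
   s8    s10   s6 
   s9    s11   s6 
 * s10   s10  s12 
   s11   s12   s6 
   s12   s12  s12 
(> = start, * = accepting)

start=s0; accept=s10; s0-a->s0; s0-b->s1; s1-a->s2; s1-b->s3; s2-a->s4; s2-b->s3; s3-a->s5; s3-b->s6; s4-a->s7; s4-b->s3; s5-a->s8; s5-b->s6; s6-a->s9; s6-b->s6; s7-a->s7; s7-b->s10; s8-a->s10; s8-b->s6; s9-a->s11; s9-b->s6; s10-a->s10; s10-b->s12; s11-a->s12; s11-b->s6; s12-a->s12; s12-b->s12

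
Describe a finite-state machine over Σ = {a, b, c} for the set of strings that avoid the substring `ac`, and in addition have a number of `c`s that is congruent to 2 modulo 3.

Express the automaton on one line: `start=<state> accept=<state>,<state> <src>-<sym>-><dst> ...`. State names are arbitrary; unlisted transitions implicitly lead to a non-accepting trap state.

start=s0 accept=s5,s6 s0-a->s1 s0-b->s0 s0-c->s2 s1-a->s1 s1-b->s0 s1-c->s3 s2-a->s4 s2-b->s2 s2-c->s5 s3-a->s3 s3-b->s3 s3-c->s3 s4-a->s4 s4-b->s2 s4-c->s3 s5-a->s6 s5-b->s5 s5-c->s0 s6-a->s6 s6-b->s5 s6-c->s3

Run two small machines in parallel and take their product. One (3 states) tracks partial matches of the forbidden pattern `ac`; the other (3 states) tracks the count of `c`s modulo 3. Each combined state is a pair, one component from each; accept when both components accept. Minimizing collapses redundant product states.
7 states suffice.
        a   b   c  
>  s0   s1  s0  s2 
   s1   s1  s0  s3 
   s2   s4  s2  s5 
   s3   s3  s3  s3 
   s4   s4  s2  s3 
 * s5   s6  s5  s0 
 * s6   s6  s5  s3 
(> = start, * = accepting)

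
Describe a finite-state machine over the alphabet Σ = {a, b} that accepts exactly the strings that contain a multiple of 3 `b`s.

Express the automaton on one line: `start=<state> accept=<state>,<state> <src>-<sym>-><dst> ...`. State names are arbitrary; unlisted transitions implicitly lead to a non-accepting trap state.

Keep the running count of `b`s modulo 3: each `b` advances along the cycle S0 → S1 → S2 → S0 while other symbols loop. Accept at S0.
With 3 states:
        a   b  
>* S0   S0  S1 
   S1   S1  S2 
   S2   S2  S0 
(> = start, * = accepting)

start=S0 accept=S0 S0-a->S0 S0-b->S1 S1-a->S1 S1-b->S2 S2-a->S2 S2-b->S0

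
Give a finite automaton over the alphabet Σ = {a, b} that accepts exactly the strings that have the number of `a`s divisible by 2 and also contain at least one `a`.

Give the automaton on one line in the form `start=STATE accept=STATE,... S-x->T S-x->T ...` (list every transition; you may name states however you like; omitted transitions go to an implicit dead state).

Run two small machines in parallel and take their product. The first has 2 states tracking the count of `a`s modulo 2; the second has 3 states tracking the count of `a`s, saturating at 2. A product state is a pair (one from each), accepting exactly when both do. Equivalent product states are then merged.
With 3 states:
        a   b  
>  q0   q1  q0 
   q1   q2  q1 
 * q2   q1  q2 
(> = start, * = accepting)

start=q0 accept=q2 q0-a->q1 q0-b->q0 q1-a->q2 q1-b->q1 q2-a->q1 q2-b->q2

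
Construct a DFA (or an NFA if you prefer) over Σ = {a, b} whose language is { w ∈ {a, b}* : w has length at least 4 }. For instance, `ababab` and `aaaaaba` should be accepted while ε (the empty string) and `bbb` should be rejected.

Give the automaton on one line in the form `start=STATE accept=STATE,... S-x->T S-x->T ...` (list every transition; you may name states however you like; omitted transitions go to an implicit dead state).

start=q0 accept=q4,q5 q0-a->q1 q0-b->q1 q1-a->q2 q1-b->q2 q2-a->q3 q2-b->q3 q3-a->q4 q3-b->q4 q4-a->q5 q4-b->q5 q5-a->q5 q5-b->q5

Count input length up to 5: every symbol moves from q0 toward q5, which means 'more than 4' and absorbs. Accept from {q4, q5}.
6 states suffice.
        a   b  
>  q0   q1  q1 
   q1   q2  q2 
   q2   q3  q3 
   q3   q4  q4 
 * q4   q5  q5 
 * q5   q5  q5 
(> = start, * = accepting)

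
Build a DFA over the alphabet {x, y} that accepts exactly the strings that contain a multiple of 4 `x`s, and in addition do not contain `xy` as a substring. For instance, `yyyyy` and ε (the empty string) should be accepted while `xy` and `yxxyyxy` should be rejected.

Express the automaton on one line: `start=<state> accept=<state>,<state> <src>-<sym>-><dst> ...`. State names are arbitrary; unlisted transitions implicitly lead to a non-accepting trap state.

Run two small machines in parallel and take their product. One (4 states) tracks the count of `x`s modulo 4; the other (3 states) tracks partial matches of the forbidden pattern `xy`. Each combined state is a pair, one component from each; accept when both components accept. Minimizing collapses redundant product states.
A 6-state machine:
        x   y  
>* S0   S1  S0 
   S1   S2  S3 
   S2   S4  S3 
   S3   S3  S3 
   S4   S5  S3 
 * S5   S1  S3 
(> = start, * = accepting)

start=S0 accept=S0,S5 S0-x->S1 S0-y->S0 S1-x->S2 S1-y->S3 S2-x->S4 S2-y->S3 S3-x->S3 S3-y->S3 S4-x->S5 S4-y->S3 S5-x->S1 S5-y->S3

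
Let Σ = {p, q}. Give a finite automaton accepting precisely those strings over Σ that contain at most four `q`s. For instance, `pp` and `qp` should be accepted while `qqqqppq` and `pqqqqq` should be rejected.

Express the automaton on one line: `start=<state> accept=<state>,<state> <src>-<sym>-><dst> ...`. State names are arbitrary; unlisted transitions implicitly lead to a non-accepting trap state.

start=S0 accept=S0,S1,S2,S3,S4 S0-p->S0 S0-q->S1 S1-p->S1 S1-q->S2 S2-p->S2 S2-q->S3 S3-p->S3 S3-q->S4 S4-p->S4 S4-q->S5 S5-p->S5 S5-q->S5

Count `q`s, saturating at 5: states S0 through S4 mean 0 through 4 `q`s seen; S5 means more than 4. Each `q` increments (capped at S5); other symbols loop. Accept from {S0, S1, S2, S3, S4}.
        p   q  
>* S0   S0  S1 
 * S1   S1  S2 
 * S2   S2  S3 
 * S3   S3  S4 
 * S4   S4  S5 
   S5   S5  S5 
(> = start, * = accepting)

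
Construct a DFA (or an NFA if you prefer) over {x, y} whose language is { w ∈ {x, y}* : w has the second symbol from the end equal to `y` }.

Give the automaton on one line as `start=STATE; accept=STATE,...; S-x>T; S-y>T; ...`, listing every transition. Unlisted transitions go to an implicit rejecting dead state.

start=S0; accept=S5,S6; S0-x>S1; S0-y>S2; S1-x>S3; S1-y>S4; S2-x>S5; S2-y>S6; S3-x>S3; S3-y>S4; S4-x>S5; S4-y>S6; S5-x>S3; S5-y>S4; S6-x>S5; S6-y>S6

Because acceptance depends on a position counted from the end, the machine has to buffer the most recent 2 symbols. Make each state the string of the last up-to-2 symbols read; on input `x` shift the window left and append `x`. Accept when the buffered window has length 2 and begins with `y`.
        x   y  
>  S0   S1  S2 
   S1   S3  S4 
   S2   S5  S6 
   S3   S3  S4 
   S4   S5  S6 
 * S5   S3  S4 
 * S6   S5  S6 
(> = start, * = accepting)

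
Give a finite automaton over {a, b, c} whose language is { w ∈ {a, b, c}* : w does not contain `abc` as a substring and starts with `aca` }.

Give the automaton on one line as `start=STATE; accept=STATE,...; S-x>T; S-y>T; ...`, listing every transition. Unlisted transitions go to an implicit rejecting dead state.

start=S0; accept=S7,S8,S9; S0-a>S1; S0-b>S2; S0-c>S2; S1-a>S3; S1-b>S4; S1-c>S5; S2-a>S3; S2-b>S2; S2-c>S2; S3-a>S3; S3-b>S4; S3-c>S2; S4-a>S3; S4-b>S2; S4-c>S6; S5-a>S7; S5-b>S2; S5-c>S2; S6-a>S6; S6-b>S6; S6-c>S6; S7-a>S7; S7-b>S8; S7-c>S9; S8-a>S7; S8-b>S9; S8-c>S10; S9-a>S7; S9-b>S9; S9-c>S9; S10-a>S10; S10-b>S10; S10-c>S10

Run two small machines in parallel and take their product. The first has 4 states tracking partial matches of the forbidden pattern `abc`; the second has 5 states tracking whether the input so far still matches the prefix `aca`. A product state is a pair (one from each), accepting exactly when both do.
11 states suffice.
          a    b    c  
>  S0     S1   S2   S2 
   S1     S3   S4   S5 
   S2     S3   S2   S2 
   S3     S3   S4   S2 
   S4     S3   S2   S6 
   S5     S7   S2   S2 
   S6     S6   S6   S6 
 * S7     S7   S8   S9 
 * S8     S7   S9  S10 
 * S9     S7   S9   S9 
   S10   S10  S10  S10 
(> = start, * = accepting)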